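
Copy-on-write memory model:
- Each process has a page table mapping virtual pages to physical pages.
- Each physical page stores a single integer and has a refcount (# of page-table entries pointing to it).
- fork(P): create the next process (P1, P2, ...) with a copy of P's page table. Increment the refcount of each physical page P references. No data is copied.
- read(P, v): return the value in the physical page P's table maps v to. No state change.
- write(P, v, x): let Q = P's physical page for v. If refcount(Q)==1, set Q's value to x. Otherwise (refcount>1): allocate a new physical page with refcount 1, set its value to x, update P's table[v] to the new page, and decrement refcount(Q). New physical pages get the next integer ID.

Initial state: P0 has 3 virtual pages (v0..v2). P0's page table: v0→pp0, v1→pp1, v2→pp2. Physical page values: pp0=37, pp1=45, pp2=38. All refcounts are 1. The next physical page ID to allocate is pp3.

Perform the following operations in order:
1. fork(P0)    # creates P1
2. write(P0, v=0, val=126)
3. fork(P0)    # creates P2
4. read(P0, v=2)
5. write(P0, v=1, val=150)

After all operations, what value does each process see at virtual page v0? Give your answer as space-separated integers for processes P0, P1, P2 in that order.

Op 1: fork(P0) -> P1. 3 ppages; refcounts: pp0:2 pp1:2 pp2:2
Op 2: write(P0, v0, 126). refcount(pp0)=2>1 -> COPY to pp3. 4 ppages; refcounts: pp0:1 pp1:2 pp2:2 pp3:1
Op 3: fork(P0) -> P2. 4 ppages; refcounts: pp0:1 pp1:3 pp2:3 pp3:2
Op 4: read(P0, v2) -> 38. No state change.
Op 5: write(P0, v1, 150). refcount(pp1)=3>1 -> COPY to pp4. 5 ppages; refcounts: pp0:1 pp1:2 pp2:3 pp3:2 pp4:1
P0: v0 -> pp3 = 126
P1: v0 -> pp0 = 37
P2: v0 -> pp3 = 126

Answer: 126 37 126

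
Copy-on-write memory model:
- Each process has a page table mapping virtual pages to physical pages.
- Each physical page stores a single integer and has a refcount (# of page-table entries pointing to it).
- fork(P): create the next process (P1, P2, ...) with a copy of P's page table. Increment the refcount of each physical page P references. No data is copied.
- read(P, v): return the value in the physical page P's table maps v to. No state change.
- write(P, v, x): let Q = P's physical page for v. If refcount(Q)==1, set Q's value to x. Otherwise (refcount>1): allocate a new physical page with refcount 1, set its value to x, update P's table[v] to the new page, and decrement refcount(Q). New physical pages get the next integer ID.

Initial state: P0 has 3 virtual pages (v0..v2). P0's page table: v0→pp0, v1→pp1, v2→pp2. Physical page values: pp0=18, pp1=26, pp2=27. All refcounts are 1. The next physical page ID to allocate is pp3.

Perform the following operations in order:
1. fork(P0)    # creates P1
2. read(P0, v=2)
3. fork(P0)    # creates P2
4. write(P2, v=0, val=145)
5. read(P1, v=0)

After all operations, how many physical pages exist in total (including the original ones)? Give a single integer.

Answer: 4

Derivation:
Op 1: fork(P0) -> P1. 3 ppages; refcounts: pp0:2 pp1:2 pp2:2
Op 2: read(P0, v2) -> 27. No state change.
Op 3: fork(P0) -> P2. 3 ppages; refcounts: pp0:3 pp1:3 pp2:3
Op 4: write(P2, v0, 145). refcount(pp0)=3>1 -> COPY to pp3. 4 ppages; refcounts: pp0:2 pp1:3 pp2:3 pp3:1
Op 5: read(P1, v0) -> 18. No state change.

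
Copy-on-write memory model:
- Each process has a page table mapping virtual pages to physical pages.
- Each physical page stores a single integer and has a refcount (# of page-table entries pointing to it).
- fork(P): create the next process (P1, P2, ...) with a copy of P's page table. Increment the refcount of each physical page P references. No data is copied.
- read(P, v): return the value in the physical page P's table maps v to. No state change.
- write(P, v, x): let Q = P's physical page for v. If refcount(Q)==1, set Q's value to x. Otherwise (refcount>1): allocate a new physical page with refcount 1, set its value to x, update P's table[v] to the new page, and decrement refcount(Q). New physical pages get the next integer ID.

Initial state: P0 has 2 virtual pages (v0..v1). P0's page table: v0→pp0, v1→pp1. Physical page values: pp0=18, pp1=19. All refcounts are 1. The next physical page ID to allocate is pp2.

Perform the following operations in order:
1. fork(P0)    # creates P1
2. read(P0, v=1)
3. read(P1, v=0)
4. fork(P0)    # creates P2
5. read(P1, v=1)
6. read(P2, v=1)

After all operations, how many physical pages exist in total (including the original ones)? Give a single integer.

Answer: 2

Derivation:
Op 1: fork(P0) -> P1. 2 ppages; refcounts: pp0:2 pp1:2
Op 2: read(P0, v1) -> 19. No state change.
Op 3: read(P1, v0) -> 18. No state change.
Op 4: fork(P0) -> P2. 2 ppages; refcounts: pp0:3 pp1:3
Op 5: read(P1, v1) -> 19. No state change.
Op 6: read(P2, v1) -> 19. No state change.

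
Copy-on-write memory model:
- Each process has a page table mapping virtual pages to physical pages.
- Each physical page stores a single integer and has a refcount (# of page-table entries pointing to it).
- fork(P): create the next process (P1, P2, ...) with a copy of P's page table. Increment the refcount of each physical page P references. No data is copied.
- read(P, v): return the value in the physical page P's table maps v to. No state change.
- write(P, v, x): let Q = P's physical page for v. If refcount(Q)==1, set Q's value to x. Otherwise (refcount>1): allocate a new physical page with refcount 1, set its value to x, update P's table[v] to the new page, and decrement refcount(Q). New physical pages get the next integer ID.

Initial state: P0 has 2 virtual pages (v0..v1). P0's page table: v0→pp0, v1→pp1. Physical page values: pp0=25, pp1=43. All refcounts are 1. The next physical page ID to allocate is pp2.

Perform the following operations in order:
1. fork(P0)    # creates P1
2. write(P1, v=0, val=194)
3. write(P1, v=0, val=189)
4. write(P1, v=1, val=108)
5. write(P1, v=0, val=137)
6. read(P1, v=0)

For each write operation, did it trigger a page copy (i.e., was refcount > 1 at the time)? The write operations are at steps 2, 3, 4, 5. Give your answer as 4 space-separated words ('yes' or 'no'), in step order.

Op 1: fork(P0) -> P1. 2 ppages; refcounts: pp0:2 pp1:2
Op 2: write(P1, v0, 194). refcount(pp0)=2>1 -> COPY to pp2. 3 ppages; refcounts: pp0:1 pp1:2 pp2:1
Op 3: write(P1, v0, 189). refcount(pp2)=1 -> write in place. 3 ppages; refcounts: pp0:1 pp1:2 pp2:1
Op 4: write(P1, v1, 108). refcount(pp1)=2>1 -> COPY to pp3. 4 ppages; refcounts: pp0:1 pp1:1 pp2:1 pp3:1
Op 5: write(P1, v0, 137). refcount(pp2)=1 -> write in place. 4 ppages; refcounts: pp0:1 pp1:1 pp2:1 pp3:1
Op 6: read(P1, v0) -> 137. No state change.

yes no yes no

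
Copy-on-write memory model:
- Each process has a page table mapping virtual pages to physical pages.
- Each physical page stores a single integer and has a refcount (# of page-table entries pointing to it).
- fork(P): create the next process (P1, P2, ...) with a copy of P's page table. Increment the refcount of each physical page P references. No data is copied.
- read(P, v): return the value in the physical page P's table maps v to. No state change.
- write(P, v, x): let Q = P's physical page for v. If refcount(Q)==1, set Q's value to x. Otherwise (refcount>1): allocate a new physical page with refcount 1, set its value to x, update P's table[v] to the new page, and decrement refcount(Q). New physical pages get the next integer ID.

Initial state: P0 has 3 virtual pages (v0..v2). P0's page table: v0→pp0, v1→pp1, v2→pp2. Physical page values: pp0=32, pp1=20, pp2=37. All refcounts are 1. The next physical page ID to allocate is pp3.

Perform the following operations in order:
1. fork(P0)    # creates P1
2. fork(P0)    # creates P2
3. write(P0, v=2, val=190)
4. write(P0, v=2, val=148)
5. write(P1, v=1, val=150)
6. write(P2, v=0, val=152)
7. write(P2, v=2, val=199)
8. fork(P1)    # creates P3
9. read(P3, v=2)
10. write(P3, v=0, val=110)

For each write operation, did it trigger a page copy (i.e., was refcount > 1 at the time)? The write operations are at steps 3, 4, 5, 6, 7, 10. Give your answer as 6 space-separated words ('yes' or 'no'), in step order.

Op 1: fork(P0) -> P1. 3 ppages; refcounts: pp0:2 pp1:2 pp2:2
Op 2: fork(P0) -> P2. 3 ppages; refcounts: pp0:3 pp1:3 pp2:3
Op 3: write(P0, v2, 190). refcount(pp2)=3>1 -> COPY to pp3. 4 ppages; refcounts: pp0:3 pp1:3 pp2:2 pp3:1
Op 4: write(P0, v2, 148). refcount(pp3)=1 -> write in place. 4 ppages; refcounts: pp0:3 pp1:3 pp2:2 pp3:1
Op 5: write(P1, v1, 150). refcount(pp1)=3>1 -> COPY to pp4. 5 ppages; refcounts: pp0:3 pp1:2 pp2:2 pp3:1 pp4:1
Op 6: write(P2, v0, 152). refcount(pp0)=3>1 -> COPY to pp5. 6 ppages; refcounts: pp0:2 pp1:2 pp2:2 pp3:1 pp4:1 pp5:1
Op 7: write(P2, v2, 199). refcount(pp2)=2>1 -> COPY to pp6. 7 ppages; refcounts: pp0:2 pp1:2 pp2:1 pp3:1 pp4:1 pp5:1 pp6:1
Op 8: fork(P1) -> P3. 7 ppages; refcounts: pp0:3 pp1:2 pp2:2 pp3:1 pp4:2 pp5:1 pp6:1
Op 9: read(P3, v2) -> 37. No state change.
Op 10: write(P3, v0, 110). refcount(pp0)=3>1 -> COPY to pp7. 8 ppages; refcounts: pp0:2 pp1:2 pp2:2 pp3:1 pp4:2 pp5:1 pp6:1 pp7:1

yes no yes yes yes yes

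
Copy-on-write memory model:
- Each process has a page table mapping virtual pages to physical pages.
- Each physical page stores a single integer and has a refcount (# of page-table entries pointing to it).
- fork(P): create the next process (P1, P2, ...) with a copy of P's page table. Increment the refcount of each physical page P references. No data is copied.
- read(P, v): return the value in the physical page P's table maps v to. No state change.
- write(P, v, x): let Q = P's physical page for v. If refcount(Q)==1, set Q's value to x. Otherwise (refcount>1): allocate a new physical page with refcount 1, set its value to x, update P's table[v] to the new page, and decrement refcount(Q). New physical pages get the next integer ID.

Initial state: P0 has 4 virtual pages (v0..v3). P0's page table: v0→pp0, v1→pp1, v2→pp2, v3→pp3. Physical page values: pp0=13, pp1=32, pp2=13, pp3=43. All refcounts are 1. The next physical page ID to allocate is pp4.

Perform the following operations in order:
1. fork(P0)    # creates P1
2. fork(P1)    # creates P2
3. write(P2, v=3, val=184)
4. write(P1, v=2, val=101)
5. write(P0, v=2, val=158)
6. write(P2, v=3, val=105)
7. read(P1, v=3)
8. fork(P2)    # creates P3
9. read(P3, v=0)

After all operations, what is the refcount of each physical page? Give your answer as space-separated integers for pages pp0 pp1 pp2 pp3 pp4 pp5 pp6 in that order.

Op 1: fork(P0) -> P1. 4 ppages; refcounts: pp0:2 pp1:2 pp2:2 pp3:2
Op 2: fork(P1) -> P2. 4 ppages; refcounts: pp0:3 pp1:3 pp2:3 pp3:3
Op 3: write(P2, v3, 184). refcount(pp3)=3>1 -> COPY to pp4. 5 ppages; refcounts: pp0:3 pp1:3 pp2:3 pp3:2 pp4:1
Op 4: write(P1, v2, 101). refcount(pp2)=3>1 -> COPY to pp5. 6 ppages; refcounts: pp0:3 pp1:3 pp2:2 pp3:2 pp4:1 pp5:1
Op 5: write(P0, v2, 158). refcount(pp2)=2>1 -> COPY to pp6. 7 ppages; refcounts: pp0:3 pp1:3 pp2:1 pp3:2 pp4:1 pp5:1 pp6:1
Op 6: write(P2, v3, 105). refcount(pp4)=1 -> write in place. 7 ppages; refcounts: pp0:3 pp1:3 pp2:1 pp3:2 pp4:1 pp5:1 pp6:1
Op 7: read(P1, v3) -> 43. No state change.
Op 8: fork(P2) -> P3. 7 ppages; refcounts: pp0:4 pp1:4 pp2:2 pp3:2 pp4:2 pp5:1 pp6:1
Op 9: read(P3, v0) -> 13. No state change.

Answer: 4 4 2 2 2 1 1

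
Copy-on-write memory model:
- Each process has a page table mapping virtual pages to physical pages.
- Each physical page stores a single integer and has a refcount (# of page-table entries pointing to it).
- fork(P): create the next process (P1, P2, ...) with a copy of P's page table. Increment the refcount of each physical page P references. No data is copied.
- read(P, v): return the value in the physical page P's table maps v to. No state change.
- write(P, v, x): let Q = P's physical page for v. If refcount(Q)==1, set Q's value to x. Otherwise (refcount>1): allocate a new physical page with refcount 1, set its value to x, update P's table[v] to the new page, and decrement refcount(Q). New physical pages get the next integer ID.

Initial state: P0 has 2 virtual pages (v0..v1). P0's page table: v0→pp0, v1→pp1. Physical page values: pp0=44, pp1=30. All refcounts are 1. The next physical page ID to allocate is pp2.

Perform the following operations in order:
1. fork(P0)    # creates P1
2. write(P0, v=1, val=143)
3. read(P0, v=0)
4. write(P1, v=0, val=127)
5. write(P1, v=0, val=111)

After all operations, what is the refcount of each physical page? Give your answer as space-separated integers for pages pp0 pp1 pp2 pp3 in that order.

Answer: 1 1 1 1

Derivation:
Op 1: fork(P0) -> P1. 2 ppages; refcounts: pp0:2 pp1:2
Op 2: write(P0, v1, 143). refcount(pp1)=2>1 -> COPY to pp2. 3 ppages; refcounts: pp0:2 pp1:1 pp2:1
Op 3: read(P0, v0) -> 44. No state change.
Op 4: write(P1, v0, 127). refcount(pp0)=2>1 -> COPY to pp3. 4 ppages; refcounts: pp0:1 pp1:1 pp2:1 pp3:1
Op 5: write(P1, v0, 111). refcount(pp3)=1 -> write in place. 4 ppages; refcounts: pp0:1 pp1:1 pp2:1 pp3:1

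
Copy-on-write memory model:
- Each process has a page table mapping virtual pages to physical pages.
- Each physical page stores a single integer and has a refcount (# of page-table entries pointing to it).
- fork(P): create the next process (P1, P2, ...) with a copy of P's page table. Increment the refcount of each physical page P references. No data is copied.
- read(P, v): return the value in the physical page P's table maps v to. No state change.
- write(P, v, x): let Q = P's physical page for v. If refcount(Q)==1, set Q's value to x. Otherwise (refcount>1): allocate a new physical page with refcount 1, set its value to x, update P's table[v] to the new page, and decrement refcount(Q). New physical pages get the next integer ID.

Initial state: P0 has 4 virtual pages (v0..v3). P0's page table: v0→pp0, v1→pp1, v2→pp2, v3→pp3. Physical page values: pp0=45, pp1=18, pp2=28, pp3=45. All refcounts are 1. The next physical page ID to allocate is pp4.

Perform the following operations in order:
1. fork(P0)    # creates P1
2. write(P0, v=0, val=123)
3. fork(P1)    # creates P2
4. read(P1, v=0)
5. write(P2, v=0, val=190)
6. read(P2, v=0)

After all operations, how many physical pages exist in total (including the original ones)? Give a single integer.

Op 1: fork(P0) -> P1. 4 ppages; refcounts: pp0:2 pp1:2 pp2:2 pp3:2
Op 2: write(P0, v0, 123). refcount(pp0)=2>1 -> COPY to pp4. 5 ppages; refcounts: pp0:1 pp1:2 pp2:2 pp3:2 pp4:1
Op 3: fork(P1) -> P2. 5 ppages; refcounts: pp0:2 pp1:3 pp2:3 pp3:3 pp4:1
Op 4: read(P1, v0) -> 45. No state change.
Op 5: write(P2, v0, 190). refcount(pp0)=2>1 -> COPY to pp5. 6 ppages; refcounts: pp0:1 pp1:3 pp2:3 pp3:3 pp4:1 pp5:1
Op 6: read(P2, v0) -> 190. No state change.

Answer: 6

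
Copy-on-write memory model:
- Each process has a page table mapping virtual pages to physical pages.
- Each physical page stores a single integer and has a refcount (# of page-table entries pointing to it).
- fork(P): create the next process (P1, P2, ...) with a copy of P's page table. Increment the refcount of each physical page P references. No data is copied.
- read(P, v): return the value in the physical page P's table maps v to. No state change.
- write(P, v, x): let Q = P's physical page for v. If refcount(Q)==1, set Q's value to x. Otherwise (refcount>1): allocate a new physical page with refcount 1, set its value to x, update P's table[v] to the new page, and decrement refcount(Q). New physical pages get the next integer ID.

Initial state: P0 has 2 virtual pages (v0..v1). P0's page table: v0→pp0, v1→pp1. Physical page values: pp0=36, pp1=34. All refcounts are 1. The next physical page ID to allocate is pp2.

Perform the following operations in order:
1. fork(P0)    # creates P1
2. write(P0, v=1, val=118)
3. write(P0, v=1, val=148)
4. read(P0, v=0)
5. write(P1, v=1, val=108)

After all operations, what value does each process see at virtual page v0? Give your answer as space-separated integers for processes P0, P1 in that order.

Answer: 36 36

Derivation:
Op 1: fork(P0) -> P1. 2 ppages; refcounts: pp0:2 pp1:2
Op 2: write(P0, v1, 118). refcount(pp1)=2>1 -> COPY to pp2. 3 ppages; refcounts: pp0:2 pp1:1 pp2:1
Op 3: write(P0, v1, 148). refcount(pp2)=1 -> write in place. 3 ppages; refcounts: pp0:2 pp1:1 pp2:1
Op 4: read(P0, v0) -> 36. No state change.
Op 5: write(P1, v1, 108). refcount(pp1)=1 -> write in place. 3 ppages; refcounts: pp0:2 pp1:1 pp2:1
P0: v0 -> pp0 = 36
P1: v0 -> pp0 = 36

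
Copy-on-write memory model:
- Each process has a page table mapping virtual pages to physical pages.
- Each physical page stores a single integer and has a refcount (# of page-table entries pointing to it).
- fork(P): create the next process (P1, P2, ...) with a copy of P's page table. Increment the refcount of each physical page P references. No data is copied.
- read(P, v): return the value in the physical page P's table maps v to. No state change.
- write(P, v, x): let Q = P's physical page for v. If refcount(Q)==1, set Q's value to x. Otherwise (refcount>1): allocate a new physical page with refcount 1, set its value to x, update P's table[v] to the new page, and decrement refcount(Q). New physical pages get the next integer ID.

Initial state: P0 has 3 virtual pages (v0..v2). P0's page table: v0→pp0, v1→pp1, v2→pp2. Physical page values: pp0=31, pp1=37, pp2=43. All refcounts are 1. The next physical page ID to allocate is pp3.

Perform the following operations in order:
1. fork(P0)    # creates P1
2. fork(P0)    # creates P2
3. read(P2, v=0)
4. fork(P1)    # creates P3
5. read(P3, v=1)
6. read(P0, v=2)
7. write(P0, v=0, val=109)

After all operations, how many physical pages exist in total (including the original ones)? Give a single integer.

Answer: 4

Derivation:
Op 1: fork(P0) -> P1. 3 ppages; refcounts: pp0:2 pp1:2 pp2:2
Op 2: fork(P0) -> P2. 3 ppages; refcounts: pp0:3 pp1:3 pp2:3
Op 3: read(P2, v0) -> 31. No state change.
Op 4: fork(P1) -> P3. 3 ppages; refcounts: pp0:4 pp1:4 pp2:4
Op 5: read(P3, v1) -> 37. No state change.
Op 6: read(P0, v2) -> 43. No state change.
Op 7: write(P0, v0, 109). refcount(pp0)=4>1 -> COPY to pp3. 4 ppages; refcounts: pp0:3 pp1:4 pp2:4 pp3:1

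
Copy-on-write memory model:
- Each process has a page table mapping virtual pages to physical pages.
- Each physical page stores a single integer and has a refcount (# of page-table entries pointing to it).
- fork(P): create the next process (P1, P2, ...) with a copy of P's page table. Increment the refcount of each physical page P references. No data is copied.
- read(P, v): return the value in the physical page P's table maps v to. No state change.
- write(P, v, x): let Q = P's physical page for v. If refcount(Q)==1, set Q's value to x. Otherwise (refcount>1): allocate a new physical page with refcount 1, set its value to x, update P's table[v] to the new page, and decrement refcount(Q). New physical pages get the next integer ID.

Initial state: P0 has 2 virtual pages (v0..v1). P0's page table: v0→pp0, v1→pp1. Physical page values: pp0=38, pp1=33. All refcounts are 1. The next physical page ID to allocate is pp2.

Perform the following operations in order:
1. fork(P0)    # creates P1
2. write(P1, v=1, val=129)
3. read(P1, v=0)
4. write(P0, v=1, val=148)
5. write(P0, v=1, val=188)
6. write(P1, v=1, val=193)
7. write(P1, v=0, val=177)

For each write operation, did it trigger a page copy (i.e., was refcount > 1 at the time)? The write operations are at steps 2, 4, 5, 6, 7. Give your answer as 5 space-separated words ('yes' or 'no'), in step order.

Op 1: fork(P0) -> P1. 2 ppages; refcounts: pp0:2 pp1:2
Op 2: write(P1, v1, 129). refcount(pp1)=2>1 -> COPY to pp2. 3 ppages; refcounts: pp0:2 pp1:1 pp2:1
Op 3: read(P1, v0) -> 38. No state change.
Op 4: write(P0, v1, 148). refcount(pp1)=1 -> write in place. 3 ppages; refcounts: pp0:2 pp1:1 pp2:1
Op 5: write(P0, v1, 188). refcount(pp1)=1 -> write in place. 3 ppages; refcounts: pp0:2 pp1:1 pp2:1
Op 6: write(P1, v1, 193). refcount(pp2)=1 -> write in place. 3 ppages; refcounts: pp0:2 pp1:1 pp2:1
Op 7: write(P1, v0, 177). refcount(pp0)=2>1 -> COPY to pp3. 4 ppages; refcounts: pp0:1 pp1:1 pp2:1 pp3:1

yes no no no yes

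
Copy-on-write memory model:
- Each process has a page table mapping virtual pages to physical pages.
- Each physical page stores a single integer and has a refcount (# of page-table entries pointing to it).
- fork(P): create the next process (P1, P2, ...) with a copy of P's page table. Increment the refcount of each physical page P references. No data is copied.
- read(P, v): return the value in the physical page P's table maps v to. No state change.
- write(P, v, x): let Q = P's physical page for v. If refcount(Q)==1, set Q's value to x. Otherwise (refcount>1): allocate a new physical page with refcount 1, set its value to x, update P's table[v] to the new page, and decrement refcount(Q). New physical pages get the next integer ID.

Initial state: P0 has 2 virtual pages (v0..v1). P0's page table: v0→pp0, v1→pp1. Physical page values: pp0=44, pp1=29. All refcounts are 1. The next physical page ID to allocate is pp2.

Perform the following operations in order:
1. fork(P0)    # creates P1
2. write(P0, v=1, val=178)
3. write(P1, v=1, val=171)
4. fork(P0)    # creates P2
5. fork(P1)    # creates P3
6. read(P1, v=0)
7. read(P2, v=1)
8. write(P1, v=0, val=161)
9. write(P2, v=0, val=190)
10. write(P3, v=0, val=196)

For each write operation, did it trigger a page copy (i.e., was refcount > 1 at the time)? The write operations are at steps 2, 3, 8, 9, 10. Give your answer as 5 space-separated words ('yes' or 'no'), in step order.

Op 1: fork(P0) -> P1. 2 ppages; refcounts: pp0:2 pp1:2
Op 2: write(P0, v1, 178). refcount(pp1)=2>1 -> COPY to pp2. 3 ppages; refcounts: pp0:2 pp1:1 pp2:1
Op 3: write(P1, v1, 171). refcount(pp1)=1 -> write in place. 3 ppages; refcounts: pp0:2 pp1:1 pp2:1
Op 4: fork(P0) -> P2. 3 ppages; refcounts: pp0:3 pp1:1 pp2:2
Op 5: fork(P1) -> P3. 3 ppages; refcounts: pp0:4 pp1:2 pp2:2
Op 6: read(P1, v0) -> 44. No state change.
Op 7: read(P2, v1) -> 178. No state change.
Op 8: write(P1, v0, 161). refcount(pp0)=4>1 -> COPY to pp3. 4 ppages; refcounts: pp0:3 pp1:2 pp2:2 pp3:1
Op 9: write(P2, v0, 190). refcount(pp0)=3>1 -> COPY to pp4. 5 ppages; refcounts: pp0:2 pp1:2 pp2:2 pp3:1 pp4:1
Op 10: write(P3, v0, 196). refcount(pp0)=2>1 -> COPY to pp5. 6 ppages; refcounts: pp0:1 pp1:2 pp2:2 pp3:1 pp4:1 pp5:1

yes no yes yes yes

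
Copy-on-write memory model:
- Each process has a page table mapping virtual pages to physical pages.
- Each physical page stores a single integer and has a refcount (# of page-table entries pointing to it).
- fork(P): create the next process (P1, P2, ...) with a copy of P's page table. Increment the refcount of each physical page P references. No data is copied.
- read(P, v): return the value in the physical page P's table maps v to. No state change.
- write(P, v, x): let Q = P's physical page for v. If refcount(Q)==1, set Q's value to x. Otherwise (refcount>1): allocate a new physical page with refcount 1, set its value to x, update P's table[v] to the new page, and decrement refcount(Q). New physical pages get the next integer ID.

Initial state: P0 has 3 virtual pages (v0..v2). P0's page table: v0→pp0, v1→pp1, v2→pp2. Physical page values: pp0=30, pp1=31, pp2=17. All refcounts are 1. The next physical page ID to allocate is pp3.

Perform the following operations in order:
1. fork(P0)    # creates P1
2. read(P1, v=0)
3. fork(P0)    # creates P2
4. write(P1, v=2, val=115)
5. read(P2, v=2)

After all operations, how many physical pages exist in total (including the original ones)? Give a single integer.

Answer: 4

Derivation:
Op 1: fork(P0) -> P1. 3 ppages; refcounts: pp0:2 pp1:2 pp2:2
Op 2: read(P1, v0) -> 30. No state change.
Op 3: fork(P0) -> P2. 3 ppages; refcounts: pp0:3 pp1:3 pp2:3
Op 4: write(P1, v2, 115). refcount(pp2)=3>1 -> COPY to pp3. 4 ppages; refcounts: pp0:3 pp1:3 pp2:2 pp3:1
Op 5: read(P2, v2) -> 17. No state change.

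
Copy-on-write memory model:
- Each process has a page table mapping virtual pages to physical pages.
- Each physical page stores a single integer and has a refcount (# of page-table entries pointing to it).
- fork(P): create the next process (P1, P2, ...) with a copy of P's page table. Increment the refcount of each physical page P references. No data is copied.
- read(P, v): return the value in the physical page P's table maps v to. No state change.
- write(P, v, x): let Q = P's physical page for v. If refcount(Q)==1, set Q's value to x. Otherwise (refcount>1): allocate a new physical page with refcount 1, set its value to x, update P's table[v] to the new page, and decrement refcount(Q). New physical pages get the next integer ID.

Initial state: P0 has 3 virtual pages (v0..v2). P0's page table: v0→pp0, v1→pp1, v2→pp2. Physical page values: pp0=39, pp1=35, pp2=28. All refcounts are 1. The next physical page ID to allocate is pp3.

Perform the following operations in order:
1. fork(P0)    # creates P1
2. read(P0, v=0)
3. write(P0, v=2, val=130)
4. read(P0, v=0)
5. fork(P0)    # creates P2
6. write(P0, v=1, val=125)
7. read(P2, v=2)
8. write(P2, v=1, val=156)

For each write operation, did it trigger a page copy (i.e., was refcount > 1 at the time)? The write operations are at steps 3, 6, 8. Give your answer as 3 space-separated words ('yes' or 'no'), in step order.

Op 1: fork(P0) -> P1. 3 ppages; refcounts: pp0:2 pp1:2 pp2:2
Op 2: read(P0, v0) -> 39. No state change.
Op 3: write(P0, v2, 130). refcount(pp2)=2>1 -> COPY to pp3. 4 ppages; refcounts: pp0:2 pp1:2 pp2:1 pp3:1
Op 4: read(P0, v0) -> 39. No state change.
Op 5: fork(P0) -> P2. 4 ppages; refcounts: pp0:3 pp1:3 pp2:1 pp3:2
Op 6: write(P0, v1, 125). refcount(pp1)=3>1 -> COPY to pp4. 5 ppages; refcounts: pp0:3 pp1:2 pp2:1 pp3:2 pp4:1
Op 7: read(P2, v2) -> 130. No state change.
Op 8: write(P2, v1, 156). refcount(pp1)=2>1 -> COPY to pp5. 6 ppages; refcounts: pp0:3 pp1:1 pp2:1 pp3:2 pp4:1 pp5:1

yes yes yes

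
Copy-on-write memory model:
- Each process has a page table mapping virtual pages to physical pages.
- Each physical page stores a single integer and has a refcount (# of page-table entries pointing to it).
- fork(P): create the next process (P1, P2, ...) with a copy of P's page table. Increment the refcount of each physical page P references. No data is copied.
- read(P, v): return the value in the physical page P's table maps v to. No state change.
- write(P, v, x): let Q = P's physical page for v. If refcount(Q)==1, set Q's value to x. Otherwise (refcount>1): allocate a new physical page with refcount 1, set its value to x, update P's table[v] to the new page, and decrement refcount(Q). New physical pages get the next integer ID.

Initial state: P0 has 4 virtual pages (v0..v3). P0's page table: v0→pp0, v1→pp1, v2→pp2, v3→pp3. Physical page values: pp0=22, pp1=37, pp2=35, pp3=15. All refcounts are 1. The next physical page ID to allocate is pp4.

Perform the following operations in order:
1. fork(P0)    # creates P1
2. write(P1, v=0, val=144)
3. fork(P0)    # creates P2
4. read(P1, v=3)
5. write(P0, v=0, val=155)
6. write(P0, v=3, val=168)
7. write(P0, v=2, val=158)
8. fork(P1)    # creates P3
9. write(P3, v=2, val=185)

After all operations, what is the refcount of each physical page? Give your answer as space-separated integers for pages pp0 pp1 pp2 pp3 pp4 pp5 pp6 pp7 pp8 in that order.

Answer: 1 4 2 3 2 1 1 1 1

Derivation:
Op 1: fork(P0) -> P1. 4 ppages; refcounts: pp0:2 pp1:2 pp2:2 pp3:2
Op 2: write(P1, v0, 144). refcount(pp0)=2>1 -> COPY to pp4. 5 ppages; refcounts: pp0:1 pp1:2 pp2:2 pp3:2 pp4:1
Op 3: fork(P0) -> P2. 5 ppages; refcounts: pp0:2 pp1:3 pp2:3 pp3:3 pp4:1
Op 4: read(P1, v3) -> 15. No state change.
Op 5: write(P0, v0, 155). refcount(pp0)=2>1 -> COPY to pp5. 6 ppages; refcounts: pp0:1 pp1:3 pp2:3 pp3:3 pp4:1 pp5:1
Op 6: write(P0, v3, 168). refcount(pp3)=3>1 -> COPY to pp6. 7 ppages; refcounts: pp0:1 pp1:3 pp2:3 pp3:2 pp4:1 pp5:1 pp6:1
Op 7: write(P0, v2, 158). refcount(pp2)=3>1 -> COPY to pp7. 8 ppages; refcounts: pp0:1 pp1:3 pp2:2 pp3:2 pp4:1 pp5:1 pp6:1 pp7:1
Op 8: fork(P1) -> P3. 8 ppages; refcounts: pp0:1 pp1:4 pp2:3 pp3:3 pp4:2 pp5:1 pp6:1 pp7:1
Op 9: write(P3, v2, 185). refcount(pp2)=3>1 -> COPY to pp8. 9 ppages; refcounts: pp0:1 pp1:4 pp2:2 pp3:3 pp4:2 pp5:1 pp6:1 pp7:1 pp8:1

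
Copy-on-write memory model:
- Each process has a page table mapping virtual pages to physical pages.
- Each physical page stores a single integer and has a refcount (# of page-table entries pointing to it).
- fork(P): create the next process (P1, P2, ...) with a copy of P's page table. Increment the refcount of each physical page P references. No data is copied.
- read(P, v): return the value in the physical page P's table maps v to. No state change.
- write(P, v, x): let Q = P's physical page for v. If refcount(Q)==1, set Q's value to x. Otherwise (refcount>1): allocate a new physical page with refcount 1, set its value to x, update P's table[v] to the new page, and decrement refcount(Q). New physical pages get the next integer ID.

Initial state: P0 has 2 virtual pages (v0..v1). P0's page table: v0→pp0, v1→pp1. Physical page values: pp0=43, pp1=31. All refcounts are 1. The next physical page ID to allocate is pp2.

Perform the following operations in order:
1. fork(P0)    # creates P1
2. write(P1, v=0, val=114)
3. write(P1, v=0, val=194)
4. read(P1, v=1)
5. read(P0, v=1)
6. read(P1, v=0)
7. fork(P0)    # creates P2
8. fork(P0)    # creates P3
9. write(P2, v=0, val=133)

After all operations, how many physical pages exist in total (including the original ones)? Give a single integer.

Answer: 4

Derivation:
Op 1: fork(P0) -> P1. 2 ppages; refcounts: pp0:2 pp1:2
Op 2: write(P1, v0, 114). refcount(pp0)=2>1 -> COPY to pp2. 3 ppages; refcounts: pp0:1 pp1:2 pp2:1
Op 3: write(P1, v0, 194). refcount(pp2)=1 -> write in place. 3 ppages; refcounts: pp0:1 pp1:2 pp2:1
Op 4: read(P1, v1) -> 31. No state change.
Op 5: read(P0, v1) -> 31. No state change.
Op 6: read(P1, v0) -> 194. No state change.
Op 7: fork(P0) -> P2. 3 ppages; refcounts: pp0:2 pp1:3 pp2:1
Op 8: fork(P0) -> P3. 3 ppages; refcounts: pp0:3 pp1:4 pp2:1
Op 9: write(P2, v0, 133). refcount(pp0)=3>1 -> COPY to pp3. 4 ppages; refcounts: pp0:2 pp1:4 pp2:1 pp3:1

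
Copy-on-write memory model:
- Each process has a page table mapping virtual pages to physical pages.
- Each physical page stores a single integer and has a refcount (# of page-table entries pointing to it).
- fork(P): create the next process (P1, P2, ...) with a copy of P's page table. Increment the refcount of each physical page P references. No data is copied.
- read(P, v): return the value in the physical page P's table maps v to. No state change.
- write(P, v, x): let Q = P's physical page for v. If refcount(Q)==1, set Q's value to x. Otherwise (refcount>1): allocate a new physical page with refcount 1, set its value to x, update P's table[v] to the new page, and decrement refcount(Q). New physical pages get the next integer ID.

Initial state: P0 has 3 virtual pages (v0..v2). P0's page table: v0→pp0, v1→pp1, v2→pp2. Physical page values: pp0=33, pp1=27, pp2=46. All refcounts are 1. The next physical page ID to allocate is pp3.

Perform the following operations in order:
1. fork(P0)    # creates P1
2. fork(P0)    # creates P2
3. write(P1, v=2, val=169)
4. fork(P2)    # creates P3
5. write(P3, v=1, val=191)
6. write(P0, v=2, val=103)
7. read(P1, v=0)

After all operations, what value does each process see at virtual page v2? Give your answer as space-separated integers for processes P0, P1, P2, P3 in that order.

Op 1: fork(P0) -> P1. 3 ppages; refcounts: pp0:2 pp1:2 pp2:2
Op 2: fork(P0) -> P2. 3 ppages; refcounts: pp0:3 pp1:3 pp2:3
Op 3: write(P1, v2, 169). refcount(pp2)=3>1 -> COPY to pp3. 4 ppages; refcounts: pp0:3 pp1:3 pp2:2 pp3:1
Op 4: fork(P2) -> P3. 4 ppages; refcounts: pp0:4 pp1:4 pp2:3 pp3:1
Op 5: write(P3, v1, 191). refcount(pp1)=4>1 -> COPY to pp4. 5 ppages; refcounts: pp0:4 pp1:3 pp2:3 pp3:1 pp4:1
Op 6: write(P0, v2, 103). refcount(pp2)=3>1 -> COPY to pp5. 6 ppages; refcounts: pp0:4 pp1:3 pp2:2 pp3:1 pp4:1 pp5:1
Op 7: read(P1, v0) -> 33. No state change.
P0: v2 -> pp5 = 103
P1: v2 -> pp3 = 169
P2: v2 -> pp2 = 46
P3: v2 -> pp2 = 46

Answer: 103 169 46 46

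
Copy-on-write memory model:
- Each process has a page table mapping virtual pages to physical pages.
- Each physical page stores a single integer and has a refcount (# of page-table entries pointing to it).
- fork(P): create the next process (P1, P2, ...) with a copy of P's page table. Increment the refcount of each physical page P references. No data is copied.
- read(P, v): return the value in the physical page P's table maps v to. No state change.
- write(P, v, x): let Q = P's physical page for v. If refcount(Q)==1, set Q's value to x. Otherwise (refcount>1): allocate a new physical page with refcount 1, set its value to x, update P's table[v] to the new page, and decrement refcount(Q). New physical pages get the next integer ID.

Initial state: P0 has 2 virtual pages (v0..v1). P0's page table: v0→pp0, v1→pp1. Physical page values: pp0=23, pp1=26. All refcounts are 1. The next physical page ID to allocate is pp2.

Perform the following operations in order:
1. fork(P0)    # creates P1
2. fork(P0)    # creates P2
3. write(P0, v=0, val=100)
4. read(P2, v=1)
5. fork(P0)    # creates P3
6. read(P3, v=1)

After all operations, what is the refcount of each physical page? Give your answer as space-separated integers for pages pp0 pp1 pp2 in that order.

Op 1: fork(P0) -> P1. 2 ppages; refcounts: pp0:2 pp1:2
Op 2: fork(P0) -> P2. 2 ppages; refcounts: pp0:3 pp1:3
Op 3: write(P0, v0, 100). refcount(pp0)=3>1 -> COPY to pp2. 3 ppages; refcounts: pp0:2 pp1:3 pp2:1
Op 4: read(P2, v1) -> 26. No state change.
Op 5: fork(P0) -> P3. 3 ppages; refcounts: pp0:2 pp1:4 pp2:2
Op 6: read(P3, v1) -> 26. No state change.

Answer: 2 4 2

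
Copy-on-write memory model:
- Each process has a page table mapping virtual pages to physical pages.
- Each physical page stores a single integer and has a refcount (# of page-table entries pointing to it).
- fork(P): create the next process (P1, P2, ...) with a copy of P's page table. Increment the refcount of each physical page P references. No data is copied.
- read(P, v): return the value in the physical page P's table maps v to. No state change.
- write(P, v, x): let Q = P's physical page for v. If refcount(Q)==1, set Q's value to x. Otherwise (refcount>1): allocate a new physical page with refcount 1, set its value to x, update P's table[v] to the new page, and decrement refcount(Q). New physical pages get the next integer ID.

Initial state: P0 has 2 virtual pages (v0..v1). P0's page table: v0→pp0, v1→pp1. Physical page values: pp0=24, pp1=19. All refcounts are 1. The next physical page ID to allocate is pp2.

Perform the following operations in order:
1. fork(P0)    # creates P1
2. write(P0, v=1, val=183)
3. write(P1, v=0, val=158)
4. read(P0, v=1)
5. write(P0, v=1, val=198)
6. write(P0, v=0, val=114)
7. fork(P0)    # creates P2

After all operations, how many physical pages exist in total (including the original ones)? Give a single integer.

Answer: 4

Derivation:
Op 1: fork(P0) -> P1. 2 ppages; refcounts: pp0:2 pp1:2
Op 2: write(P0, v1, 183). refcount(pp1)=2>1 -> COPY to pp2. 3 ppages; refcounts: pp0:2 pp1:1 pp2:1
Op 3: write(P1, v0, 158). refcount(pp0)=2>1 -> COPY to pp3. 4 ppages; refcounts: pp0:1 pp1:1 pp2:1 pp3:1
Op 4: read(P0, v1) -> 183. No state change.
Op 5: write(P0, v1, 198). refcount(pp2)=1 -> write in place. 4 ppages; refcounts: pp0:1 pp1:1 pp2:1 pp3:1
Op 6: write(P0, v0, 114). refcount(pp0)=1 -> write in place. 4 ppages; refcounts: pp0:1 pp1:1 pp2:1 pp3:1
Op 7: fork(P0) -> P2. 4 ppages; refcounts: pp0:2 pp1:1 pp2:2 pp3:1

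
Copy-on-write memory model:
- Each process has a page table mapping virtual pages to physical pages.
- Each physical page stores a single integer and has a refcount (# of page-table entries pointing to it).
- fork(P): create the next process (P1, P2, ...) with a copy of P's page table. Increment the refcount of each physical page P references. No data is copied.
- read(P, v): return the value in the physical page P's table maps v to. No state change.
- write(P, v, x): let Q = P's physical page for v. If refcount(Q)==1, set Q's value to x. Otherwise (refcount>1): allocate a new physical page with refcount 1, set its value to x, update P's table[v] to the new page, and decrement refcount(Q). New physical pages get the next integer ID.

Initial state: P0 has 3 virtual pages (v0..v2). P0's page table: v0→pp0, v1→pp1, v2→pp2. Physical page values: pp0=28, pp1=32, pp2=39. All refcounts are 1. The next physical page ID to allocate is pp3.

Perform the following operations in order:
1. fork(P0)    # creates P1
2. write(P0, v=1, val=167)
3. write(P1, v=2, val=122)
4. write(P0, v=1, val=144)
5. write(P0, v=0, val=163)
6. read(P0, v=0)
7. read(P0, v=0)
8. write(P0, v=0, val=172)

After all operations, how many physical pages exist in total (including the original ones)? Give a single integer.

Op 1: fork(P0) -> P1. 3 ppages; refcounts: pp0:2 pp1:2 pp2:2
Op 2: write(P0, v1, 167). refcount(pp1)=2>1 -> COPY to pp3. 4 ppages; refcounts: pp0:2 pp1:1 pp2:2 pp3:1
Op 3: write(P1, v2, 122). refcount(pp2)=2>1 -> COPY to pp4. 5 ppages; refcounts: pp0:2 pp1:1 pp2:1 pp3:1 pp4:1
Op 4: write(P0, v1, 144). refcount(pp3)=1 -> write in place. 5 ppages; refcounts: pp0:2 pp1:1 pp2:1 pp3:1 pp4:1
Op 5: write(P0, v0, 163). refcount(pp0)=2>1 -> COPY to pp5. 6 ppages; refcounts: pp0:1 pp1:1 pp2:1 pp3:1 pp4:1 pp5:1
Op 6: read(P0, v0) -> 163. No state change.
Op 7: read(P0, v0) -> 163. No state change.
Op 8: write(P0, v0, 172). refcount(pp5)=1 -> write in place. 6 ppages; refcounts: pp0:1 pp1:1 pp2:1 pp3:1 pp4:1 pp5:1

Answer: 6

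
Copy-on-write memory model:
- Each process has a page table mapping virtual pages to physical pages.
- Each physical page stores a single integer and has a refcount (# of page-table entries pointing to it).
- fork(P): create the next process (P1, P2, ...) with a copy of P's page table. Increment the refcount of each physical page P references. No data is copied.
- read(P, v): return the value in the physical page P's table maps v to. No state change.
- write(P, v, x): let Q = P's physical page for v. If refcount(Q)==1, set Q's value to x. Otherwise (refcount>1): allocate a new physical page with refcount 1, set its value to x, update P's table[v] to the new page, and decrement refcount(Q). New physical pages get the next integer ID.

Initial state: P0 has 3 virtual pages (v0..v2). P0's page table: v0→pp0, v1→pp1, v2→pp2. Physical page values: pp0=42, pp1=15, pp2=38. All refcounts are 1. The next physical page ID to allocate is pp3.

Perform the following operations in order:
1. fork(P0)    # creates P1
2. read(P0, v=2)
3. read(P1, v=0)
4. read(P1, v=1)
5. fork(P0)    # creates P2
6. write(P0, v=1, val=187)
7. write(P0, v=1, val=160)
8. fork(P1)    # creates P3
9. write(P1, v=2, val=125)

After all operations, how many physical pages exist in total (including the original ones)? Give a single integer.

Op 1: fork(P0) -> P1. 3 ppages; refcounts: pp0:2 pp1:2 pp2:2
Op 2: read(P0, v2) -> 38. No state change.
Op 3: read(P1, v0) -> 42. No state change.
Op 4: read(P1, v1) -> 15. No state change.
Op 5: fork(P0) -> P2. 3 ppages; refcounts: pp0:3 pp1:3 pp2:3
Op 6: write(P0, v1, 187). refcount(pp1)=3>1 -> COPY to pp3. 4 ppages; refcounts: pp0:3 pp1:2 pp2:3 pp3:1
Op 7: write(P0, v1, 160). refcount(pp3)=1 -> write in place. 4 ppages; refcounts: pp0:3 pp1:2 pp2:3 pp3:1
Op 8: fork(P1) -> P3. 4 ppages; refcounts: pp0:4 pp1:3 pp2:4 pp3:1
Op 9: write(P1, v2, 125). refcount(pp2)=4>1 -> COPY to pp4. 5 ppages; refcounts: pp0:4 pp1:3 pp2:3 pp3:1 pp4:1

Answer: 5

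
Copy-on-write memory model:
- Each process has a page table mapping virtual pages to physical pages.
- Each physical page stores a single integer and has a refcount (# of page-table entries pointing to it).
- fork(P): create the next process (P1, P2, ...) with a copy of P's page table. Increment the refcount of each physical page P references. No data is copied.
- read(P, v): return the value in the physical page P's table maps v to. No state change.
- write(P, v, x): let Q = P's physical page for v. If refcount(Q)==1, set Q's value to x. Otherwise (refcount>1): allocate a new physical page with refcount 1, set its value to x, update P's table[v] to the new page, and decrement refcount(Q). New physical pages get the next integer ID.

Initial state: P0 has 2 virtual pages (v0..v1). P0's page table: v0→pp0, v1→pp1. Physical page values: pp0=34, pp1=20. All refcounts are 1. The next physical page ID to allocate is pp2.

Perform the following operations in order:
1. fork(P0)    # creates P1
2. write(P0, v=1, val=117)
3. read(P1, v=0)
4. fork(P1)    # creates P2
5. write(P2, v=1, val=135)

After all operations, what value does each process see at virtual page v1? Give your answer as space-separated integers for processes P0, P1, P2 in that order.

Answer: 117 20 135

Derivation:
Op 1: fork(P0) -> P1. 2 ppages; refcounts: pp0:2 pp1:2
Op 2: write(P0, v1, 117). refcount(pp1)=2>1 -> COPY to pp2. 3 ppages; refcounts: pp0:2 pp1:1 pp2:1
Op 3: read(P1, v0) -> 34. No state change.
Op 4: fork(P1) -> P2. 3 ppages; refcounts: pp0:3 pp1:2 pp2:1
Op 5: write(P2, v1, 135). refcount(pp1)=2>1 -> COPY to pp3. 4 ppages; refcounts: pp0:3 pp1:1 pp2:1 pp3:1
P0: v1 -> pp2 = 117
P1: v1 -> pp1 = 20
P2: v1 -> pp3 = 135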